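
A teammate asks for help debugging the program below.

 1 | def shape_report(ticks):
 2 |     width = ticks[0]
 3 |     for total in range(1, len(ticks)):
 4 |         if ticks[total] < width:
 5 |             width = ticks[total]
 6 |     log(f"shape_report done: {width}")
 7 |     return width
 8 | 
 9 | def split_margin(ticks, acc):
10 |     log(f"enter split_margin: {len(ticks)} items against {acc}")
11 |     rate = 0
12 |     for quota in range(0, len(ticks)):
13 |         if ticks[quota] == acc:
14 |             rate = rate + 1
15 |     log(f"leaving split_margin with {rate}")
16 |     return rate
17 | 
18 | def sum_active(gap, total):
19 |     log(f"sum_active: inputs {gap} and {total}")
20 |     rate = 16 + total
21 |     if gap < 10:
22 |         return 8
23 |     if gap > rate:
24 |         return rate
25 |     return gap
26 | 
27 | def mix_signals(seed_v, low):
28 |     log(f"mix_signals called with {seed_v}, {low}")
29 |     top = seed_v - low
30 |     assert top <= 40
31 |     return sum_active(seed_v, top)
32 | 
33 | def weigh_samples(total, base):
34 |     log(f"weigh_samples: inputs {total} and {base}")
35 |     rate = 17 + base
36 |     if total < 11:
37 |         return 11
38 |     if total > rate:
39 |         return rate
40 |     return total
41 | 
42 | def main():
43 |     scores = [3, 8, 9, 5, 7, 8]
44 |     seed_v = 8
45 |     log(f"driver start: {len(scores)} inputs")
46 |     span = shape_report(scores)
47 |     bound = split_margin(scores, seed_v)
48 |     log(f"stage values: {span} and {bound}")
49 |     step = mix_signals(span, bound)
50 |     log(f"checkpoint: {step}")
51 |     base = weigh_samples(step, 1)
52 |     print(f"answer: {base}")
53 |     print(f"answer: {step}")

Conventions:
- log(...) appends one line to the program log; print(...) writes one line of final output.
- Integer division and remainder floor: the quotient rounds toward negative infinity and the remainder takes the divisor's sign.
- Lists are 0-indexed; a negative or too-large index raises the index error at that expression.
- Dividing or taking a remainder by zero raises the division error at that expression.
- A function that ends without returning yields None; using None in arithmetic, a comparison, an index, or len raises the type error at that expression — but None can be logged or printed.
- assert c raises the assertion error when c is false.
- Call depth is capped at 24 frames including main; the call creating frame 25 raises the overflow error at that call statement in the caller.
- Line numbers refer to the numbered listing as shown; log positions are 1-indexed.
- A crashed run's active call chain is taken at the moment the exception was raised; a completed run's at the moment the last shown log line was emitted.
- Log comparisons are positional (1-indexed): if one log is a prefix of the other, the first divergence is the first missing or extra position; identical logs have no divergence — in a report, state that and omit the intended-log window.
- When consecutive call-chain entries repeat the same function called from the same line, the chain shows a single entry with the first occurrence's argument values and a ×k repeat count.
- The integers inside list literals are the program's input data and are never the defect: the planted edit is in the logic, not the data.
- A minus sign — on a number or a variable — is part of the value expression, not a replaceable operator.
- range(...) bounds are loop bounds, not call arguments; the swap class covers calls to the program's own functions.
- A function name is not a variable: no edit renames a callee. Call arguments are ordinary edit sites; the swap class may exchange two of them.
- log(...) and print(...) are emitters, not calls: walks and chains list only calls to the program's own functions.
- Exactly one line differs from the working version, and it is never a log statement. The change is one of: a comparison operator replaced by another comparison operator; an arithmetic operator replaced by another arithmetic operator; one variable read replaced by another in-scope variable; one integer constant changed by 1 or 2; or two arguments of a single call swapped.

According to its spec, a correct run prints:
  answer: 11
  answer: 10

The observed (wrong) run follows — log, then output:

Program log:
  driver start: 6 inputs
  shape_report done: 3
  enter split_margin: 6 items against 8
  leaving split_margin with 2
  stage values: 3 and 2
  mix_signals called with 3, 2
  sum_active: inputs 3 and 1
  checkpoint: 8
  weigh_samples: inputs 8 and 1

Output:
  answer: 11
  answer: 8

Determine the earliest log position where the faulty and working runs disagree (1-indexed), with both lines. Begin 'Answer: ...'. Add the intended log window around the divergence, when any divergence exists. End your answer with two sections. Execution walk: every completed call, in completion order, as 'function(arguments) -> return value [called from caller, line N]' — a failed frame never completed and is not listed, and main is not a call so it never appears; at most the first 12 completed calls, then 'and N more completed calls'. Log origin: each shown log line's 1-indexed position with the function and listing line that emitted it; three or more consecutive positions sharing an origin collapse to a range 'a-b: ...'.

Answer: position 8 — shown 'checkpoint: 8', intended 'checkpoint: 10'.
Intended log window:
  6: mix_signals called with 3, 2
  7: sum_active: inputs 3 and 1
  8: checkpoint: 10
  9: weigh_samples: inputs 10 and 1
Execution walk:
  shape_report([3, 8, 9, 5, 7, 8]) -> 3  [called from main, line 46]
  split_margin([3, 8, 9, 5, 7, 8], 8) -> 2  [called from main, line 47]
  sum_active(3, 1) -> 8  [called from mix_signals, line 31]
  mix_signals(3, 2) -> 8  [called from main, line 49]
  weigh_samples(8, 1) -> 11  [called from main, line 51]
Log origin:
  1: emitted by main (line 45)
  2: emitted by shape_report (line 6)
  3: emitted by split_margin (line 10)
  4: emitted by split_margin (line 15)
  5: emitted by main (line 48)
  6: emitted by mix_signals (line 28)
  7: emitted by sum_active (line 19)
  8: emitted by main (line 50)
  9: emitted by weigh_samples (line 34)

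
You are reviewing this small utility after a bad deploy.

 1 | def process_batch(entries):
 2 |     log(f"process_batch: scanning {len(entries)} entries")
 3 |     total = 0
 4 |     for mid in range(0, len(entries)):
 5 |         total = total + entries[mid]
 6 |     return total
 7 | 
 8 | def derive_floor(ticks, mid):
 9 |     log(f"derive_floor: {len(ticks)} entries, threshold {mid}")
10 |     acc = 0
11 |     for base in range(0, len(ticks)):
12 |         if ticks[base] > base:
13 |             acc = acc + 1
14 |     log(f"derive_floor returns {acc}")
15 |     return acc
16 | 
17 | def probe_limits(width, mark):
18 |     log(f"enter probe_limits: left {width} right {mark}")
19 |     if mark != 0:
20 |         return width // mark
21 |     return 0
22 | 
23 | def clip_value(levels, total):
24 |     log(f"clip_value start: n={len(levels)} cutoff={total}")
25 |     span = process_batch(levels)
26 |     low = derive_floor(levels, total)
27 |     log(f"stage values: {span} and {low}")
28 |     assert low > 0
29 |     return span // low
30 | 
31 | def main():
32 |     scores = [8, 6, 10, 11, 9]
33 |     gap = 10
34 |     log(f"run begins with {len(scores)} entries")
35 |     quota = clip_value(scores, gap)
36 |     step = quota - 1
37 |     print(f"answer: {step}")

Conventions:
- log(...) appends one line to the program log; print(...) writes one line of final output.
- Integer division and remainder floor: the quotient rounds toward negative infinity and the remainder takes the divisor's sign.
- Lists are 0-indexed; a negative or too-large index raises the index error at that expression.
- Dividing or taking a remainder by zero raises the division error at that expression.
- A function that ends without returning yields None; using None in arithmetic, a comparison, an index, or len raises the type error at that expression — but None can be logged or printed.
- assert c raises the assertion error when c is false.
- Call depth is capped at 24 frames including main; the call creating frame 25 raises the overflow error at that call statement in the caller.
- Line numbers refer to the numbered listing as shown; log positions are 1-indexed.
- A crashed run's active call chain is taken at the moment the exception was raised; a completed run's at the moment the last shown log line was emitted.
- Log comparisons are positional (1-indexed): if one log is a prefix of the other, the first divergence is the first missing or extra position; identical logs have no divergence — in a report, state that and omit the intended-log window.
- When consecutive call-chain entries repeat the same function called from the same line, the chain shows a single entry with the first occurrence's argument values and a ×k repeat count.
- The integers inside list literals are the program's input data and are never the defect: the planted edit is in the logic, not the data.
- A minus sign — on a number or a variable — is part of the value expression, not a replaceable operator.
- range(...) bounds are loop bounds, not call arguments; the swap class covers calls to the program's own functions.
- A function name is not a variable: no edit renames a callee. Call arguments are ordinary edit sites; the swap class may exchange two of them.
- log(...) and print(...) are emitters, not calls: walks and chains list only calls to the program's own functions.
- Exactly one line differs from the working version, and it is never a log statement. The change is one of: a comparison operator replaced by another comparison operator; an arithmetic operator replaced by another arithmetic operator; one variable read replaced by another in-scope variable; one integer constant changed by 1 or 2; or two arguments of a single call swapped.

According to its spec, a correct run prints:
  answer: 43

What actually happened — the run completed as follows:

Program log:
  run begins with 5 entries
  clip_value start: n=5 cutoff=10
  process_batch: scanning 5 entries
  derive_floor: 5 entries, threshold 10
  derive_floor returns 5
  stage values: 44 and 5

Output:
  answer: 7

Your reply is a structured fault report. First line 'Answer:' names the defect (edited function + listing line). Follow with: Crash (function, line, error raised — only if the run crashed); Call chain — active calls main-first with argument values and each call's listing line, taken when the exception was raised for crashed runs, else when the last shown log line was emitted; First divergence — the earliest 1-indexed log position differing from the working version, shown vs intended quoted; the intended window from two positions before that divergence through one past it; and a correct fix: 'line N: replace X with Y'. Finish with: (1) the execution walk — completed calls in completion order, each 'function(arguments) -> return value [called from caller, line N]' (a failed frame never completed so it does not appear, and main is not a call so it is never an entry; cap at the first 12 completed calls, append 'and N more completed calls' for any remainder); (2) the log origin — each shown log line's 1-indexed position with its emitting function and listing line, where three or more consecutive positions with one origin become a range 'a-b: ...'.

Answer: the defect is in derive_floor at line 12.
The tell: The earliest visible damage is log position 5 — 'derive_floor returns 5' rather than the intended 'derive_floor returns 1'.
Call chain: main -> clip_value([8, 6, 10, 11, 9], 10) (called at line 35).
First divergence: position 5; shown 'derive_floor returns 5' vs intended 'derive_floor returns 1'.
Intended log window:
  3: process_batch: scanning 5 entries
  4: derive_floor: 5 entries, threshold 10
  5: derive_floor returns 1
  6: stage values: 44 and 1
Execution walk:
  process_batch([8, 6, 10, 11, 9]) -> 44  [called from clip_value, line 25]
  derive_floor([8, 6, 10, 11, 9], 10) -> 5  [called from clip_value, line 26]
  clip_value([8, 6, 10, 11, 9], 10) -> 8  [called from main, line 35]
Log line origins:
  1: from main, line 34
  2: from clip_value, line 24
  3: from process_batch, line 2
  4: from derive_floor, line 9
  5: from derive_floor, line 14
  6: from clip_value, line 27
A correct fix: line 12: replace `ticks[base] > base` with `ticks[base] > mid`.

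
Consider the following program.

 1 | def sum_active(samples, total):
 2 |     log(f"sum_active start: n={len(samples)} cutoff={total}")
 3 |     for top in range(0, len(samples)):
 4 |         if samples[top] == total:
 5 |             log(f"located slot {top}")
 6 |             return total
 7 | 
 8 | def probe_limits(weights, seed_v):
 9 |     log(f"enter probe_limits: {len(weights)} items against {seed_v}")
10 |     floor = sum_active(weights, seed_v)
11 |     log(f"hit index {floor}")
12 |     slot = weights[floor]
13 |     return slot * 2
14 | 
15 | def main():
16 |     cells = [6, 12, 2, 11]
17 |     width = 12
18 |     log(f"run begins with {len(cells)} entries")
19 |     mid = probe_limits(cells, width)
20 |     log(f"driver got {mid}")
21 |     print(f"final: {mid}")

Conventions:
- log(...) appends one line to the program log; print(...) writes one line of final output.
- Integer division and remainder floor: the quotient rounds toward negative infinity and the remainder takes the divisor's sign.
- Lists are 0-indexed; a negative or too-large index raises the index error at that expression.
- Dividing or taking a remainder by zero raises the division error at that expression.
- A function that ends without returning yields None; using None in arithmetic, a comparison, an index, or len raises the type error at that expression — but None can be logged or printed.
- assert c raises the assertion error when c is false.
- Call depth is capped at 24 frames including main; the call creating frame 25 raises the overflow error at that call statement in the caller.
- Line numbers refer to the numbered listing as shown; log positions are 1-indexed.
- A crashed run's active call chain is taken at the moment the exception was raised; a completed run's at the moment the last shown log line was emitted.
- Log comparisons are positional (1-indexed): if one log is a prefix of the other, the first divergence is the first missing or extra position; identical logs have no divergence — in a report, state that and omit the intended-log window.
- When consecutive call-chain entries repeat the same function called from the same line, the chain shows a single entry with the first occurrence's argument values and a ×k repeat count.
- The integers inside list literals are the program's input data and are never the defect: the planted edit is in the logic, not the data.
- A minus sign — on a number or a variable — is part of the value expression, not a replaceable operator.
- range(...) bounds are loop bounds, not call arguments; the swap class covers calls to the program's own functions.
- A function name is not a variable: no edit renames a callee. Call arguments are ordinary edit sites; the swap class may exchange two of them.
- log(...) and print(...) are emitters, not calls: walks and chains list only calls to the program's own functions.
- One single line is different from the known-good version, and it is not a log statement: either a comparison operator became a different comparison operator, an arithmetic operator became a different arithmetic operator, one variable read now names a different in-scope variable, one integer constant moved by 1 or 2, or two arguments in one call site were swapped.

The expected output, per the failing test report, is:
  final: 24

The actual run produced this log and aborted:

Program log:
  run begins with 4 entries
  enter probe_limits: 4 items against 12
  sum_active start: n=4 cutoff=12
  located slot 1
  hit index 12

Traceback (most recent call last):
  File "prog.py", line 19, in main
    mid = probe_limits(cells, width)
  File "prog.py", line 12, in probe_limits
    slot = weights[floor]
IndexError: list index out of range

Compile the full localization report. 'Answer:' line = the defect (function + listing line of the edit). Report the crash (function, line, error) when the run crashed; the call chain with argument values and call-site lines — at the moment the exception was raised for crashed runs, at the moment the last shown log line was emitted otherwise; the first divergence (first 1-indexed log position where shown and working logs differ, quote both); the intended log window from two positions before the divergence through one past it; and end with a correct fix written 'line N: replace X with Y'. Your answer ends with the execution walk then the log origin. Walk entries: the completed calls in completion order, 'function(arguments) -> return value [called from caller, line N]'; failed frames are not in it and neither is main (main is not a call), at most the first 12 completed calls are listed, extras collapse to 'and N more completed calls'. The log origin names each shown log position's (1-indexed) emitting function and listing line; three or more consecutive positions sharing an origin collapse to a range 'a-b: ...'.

Answer: the defect is in sum_active at line 6.
The tell: The log first diverges at position 5: the faulty run prints 'hit index 12' where the working version prints 'hit index 1'.
Crash: probe_limits, line 12, IndexError.
Call chain: main -> probe_limits([6, 12, 2, 11], 12) (called at line 19).
First divergence: at position 5 the run shows 'hit index 12' where the working version logs 'hit index 1'.
Intended log window:
  3: sum_active start: n=4 cutoff=12
  4: located slot 1
  5: hit index 1
  6: driver got 24
Execution walk:
  sum_active([6, 12, 2, 11], 12) -> 12  [called from probe_limits, line 10]
Origin of each log line:
  1 — main, line 18
  2 — probe_limits, line 9
  3 — sum_active, line 2
  4 — sum_active, line 5
  5 — probe_limits, line 11
A correct fix: line 6: replace `total` with `top`.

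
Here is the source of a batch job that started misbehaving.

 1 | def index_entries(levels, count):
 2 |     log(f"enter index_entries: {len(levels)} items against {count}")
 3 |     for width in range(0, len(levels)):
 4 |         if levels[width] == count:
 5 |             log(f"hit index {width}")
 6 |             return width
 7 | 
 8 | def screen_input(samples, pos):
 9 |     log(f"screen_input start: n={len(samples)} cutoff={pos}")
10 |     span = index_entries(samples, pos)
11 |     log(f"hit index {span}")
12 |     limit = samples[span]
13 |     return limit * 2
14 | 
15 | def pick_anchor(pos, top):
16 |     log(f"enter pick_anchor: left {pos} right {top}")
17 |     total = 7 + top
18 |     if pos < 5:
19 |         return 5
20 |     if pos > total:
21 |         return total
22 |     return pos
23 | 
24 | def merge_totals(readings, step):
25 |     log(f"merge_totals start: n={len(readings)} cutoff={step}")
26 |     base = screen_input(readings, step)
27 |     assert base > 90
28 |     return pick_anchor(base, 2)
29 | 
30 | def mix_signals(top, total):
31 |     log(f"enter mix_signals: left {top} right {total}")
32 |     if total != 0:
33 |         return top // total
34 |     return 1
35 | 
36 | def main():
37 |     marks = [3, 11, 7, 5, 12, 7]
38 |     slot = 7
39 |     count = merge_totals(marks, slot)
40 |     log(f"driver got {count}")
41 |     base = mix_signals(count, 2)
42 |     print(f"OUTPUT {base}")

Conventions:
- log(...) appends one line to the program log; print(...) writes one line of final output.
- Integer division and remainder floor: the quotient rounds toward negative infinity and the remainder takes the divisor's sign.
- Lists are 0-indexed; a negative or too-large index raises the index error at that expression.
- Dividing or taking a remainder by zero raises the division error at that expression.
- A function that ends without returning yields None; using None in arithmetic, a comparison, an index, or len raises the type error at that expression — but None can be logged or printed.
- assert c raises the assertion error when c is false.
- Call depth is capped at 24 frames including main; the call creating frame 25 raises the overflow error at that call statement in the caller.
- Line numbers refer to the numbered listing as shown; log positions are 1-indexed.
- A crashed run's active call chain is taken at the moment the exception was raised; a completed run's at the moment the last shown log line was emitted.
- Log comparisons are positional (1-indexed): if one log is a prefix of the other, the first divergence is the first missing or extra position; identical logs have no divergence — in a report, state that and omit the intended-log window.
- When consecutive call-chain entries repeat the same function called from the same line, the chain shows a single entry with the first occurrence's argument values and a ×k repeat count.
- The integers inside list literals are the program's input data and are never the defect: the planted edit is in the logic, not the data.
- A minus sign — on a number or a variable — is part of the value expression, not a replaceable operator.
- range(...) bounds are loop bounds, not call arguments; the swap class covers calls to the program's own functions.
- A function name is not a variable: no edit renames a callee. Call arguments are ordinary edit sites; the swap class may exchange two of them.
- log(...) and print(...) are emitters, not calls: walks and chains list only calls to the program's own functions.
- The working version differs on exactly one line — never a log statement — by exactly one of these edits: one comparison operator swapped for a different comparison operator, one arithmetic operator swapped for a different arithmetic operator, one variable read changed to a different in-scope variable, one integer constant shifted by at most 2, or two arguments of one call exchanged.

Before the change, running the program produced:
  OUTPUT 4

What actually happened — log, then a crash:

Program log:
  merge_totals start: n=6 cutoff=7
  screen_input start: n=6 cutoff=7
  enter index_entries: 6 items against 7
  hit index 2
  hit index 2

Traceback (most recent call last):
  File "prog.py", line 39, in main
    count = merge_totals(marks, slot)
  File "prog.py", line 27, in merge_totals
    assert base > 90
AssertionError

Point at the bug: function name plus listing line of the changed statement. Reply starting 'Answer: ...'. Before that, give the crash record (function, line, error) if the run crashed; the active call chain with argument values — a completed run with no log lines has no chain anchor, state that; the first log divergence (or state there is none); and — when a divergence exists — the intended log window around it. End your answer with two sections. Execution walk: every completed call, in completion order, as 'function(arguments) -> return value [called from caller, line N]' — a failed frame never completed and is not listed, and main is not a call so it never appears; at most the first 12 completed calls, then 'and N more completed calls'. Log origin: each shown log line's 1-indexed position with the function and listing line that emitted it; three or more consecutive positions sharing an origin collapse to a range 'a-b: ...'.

Answer: the defect is in merge_totals at line 27.
Key fact: Only 5 log lines were emitted before the run died; the intended continuation was 'enter pick_anchor: left 14 right 2'.
Crash: merge_totals, line 27, AssertionError.
Call chain: main -> merge_totals([3, 11, 7, 5, 12, 7], 7) (called at line 39).
First divergence: position 6 (shown log ended at 5 lines; the working version continues: 'enter pick_anchor: left 14 right 2').
Intended log window:
  4: hit index 2
  5: hit index 2
  6: enter pick_anchor: left 14 right 2
  7: driver got 9
Execution walk:
  index_entries([3, 11, 7, 5, 12, 7], 7) -> 2  [called from screen_input, line 10]
  screen_input([3, 11, 7, 5, 12, 7], 7) -> 14  [called from merge_totals, line 26]
Log origin:
  1: emitted by merge_totals (line 25)
  2: emitted by screen_input (line 9)
  3: emitted by index_entries (line 2)
  4: emitted by index_entries (line 5)
  5: emitted by screen_input (line 11)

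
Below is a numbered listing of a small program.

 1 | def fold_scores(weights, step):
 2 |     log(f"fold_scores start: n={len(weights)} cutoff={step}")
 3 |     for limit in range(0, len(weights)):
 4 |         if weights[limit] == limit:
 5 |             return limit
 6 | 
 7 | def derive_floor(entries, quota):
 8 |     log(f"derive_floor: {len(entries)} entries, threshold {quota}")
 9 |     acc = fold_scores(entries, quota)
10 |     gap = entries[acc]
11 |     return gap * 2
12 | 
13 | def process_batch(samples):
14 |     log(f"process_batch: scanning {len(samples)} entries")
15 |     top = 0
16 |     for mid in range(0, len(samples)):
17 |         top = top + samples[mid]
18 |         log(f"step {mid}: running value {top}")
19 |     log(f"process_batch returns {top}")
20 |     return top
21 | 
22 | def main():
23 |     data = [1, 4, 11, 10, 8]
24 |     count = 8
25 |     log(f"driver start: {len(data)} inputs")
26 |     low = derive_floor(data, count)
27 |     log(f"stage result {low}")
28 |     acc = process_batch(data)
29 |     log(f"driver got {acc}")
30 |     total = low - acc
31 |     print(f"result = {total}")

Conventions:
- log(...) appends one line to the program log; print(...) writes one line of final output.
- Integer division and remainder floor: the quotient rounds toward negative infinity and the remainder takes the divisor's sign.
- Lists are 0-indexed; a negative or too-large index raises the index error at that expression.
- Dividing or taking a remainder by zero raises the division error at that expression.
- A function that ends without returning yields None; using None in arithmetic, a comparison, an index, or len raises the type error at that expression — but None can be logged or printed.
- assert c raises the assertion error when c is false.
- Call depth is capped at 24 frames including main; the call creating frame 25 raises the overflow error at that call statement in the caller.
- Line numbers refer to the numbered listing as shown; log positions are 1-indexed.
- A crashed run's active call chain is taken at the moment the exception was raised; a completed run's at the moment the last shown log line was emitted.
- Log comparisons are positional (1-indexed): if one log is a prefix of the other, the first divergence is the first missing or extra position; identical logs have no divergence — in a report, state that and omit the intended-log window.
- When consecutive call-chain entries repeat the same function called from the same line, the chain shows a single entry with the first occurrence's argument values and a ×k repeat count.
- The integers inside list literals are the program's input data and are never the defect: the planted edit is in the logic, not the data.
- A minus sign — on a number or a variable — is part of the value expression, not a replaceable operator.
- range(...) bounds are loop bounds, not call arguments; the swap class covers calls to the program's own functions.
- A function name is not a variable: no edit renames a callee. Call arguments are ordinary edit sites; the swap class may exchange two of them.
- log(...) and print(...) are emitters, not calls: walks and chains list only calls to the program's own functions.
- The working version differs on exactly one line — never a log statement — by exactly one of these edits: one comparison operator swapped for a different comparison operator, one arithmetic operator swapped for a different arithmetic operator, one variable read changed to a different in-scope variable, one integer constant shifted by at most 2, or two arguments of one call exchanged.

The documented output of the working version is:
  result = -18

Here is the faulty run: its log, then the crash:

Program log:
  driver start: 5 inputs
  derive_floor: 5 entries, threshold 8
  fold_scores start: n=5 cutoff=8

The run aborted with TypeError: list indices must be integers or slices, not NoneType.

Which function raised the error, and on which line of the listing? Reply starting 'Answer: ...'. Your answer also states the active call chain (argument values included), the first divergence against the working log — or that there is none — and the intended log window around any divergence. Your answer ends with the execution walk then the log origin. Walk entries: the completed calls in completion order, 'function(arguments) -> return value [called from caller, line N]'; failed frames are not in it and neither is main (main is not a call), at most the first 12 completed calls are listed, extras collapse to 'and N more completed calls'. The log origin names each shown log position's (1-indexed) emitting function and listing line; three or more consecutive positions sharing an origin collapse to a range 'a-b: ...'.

Answer: the error was raised in derive_floor, line 10.
Key observation: After 3 matching log lines the faulty run goes silent, while the working version continues with 'stage result 16'.
Call chain: main -> derive_floor([1, 4, 11, 10, 8], 8) (called at line 26).
First divergence: position 4 — the faulty run's log ends after 3 lines; the working version continues with 'stage result 16'.
Intended log window:
  2: derive_floor: 5 entries, threshold 8
  3: fold_scores start: n=5 cutoff=8
  4: stage result 16
  5: process_batch: scanning 5 entries
Execution walk:
  fold_scores([1, 4, 11, 10, 8], 8) -> None  [called from derive_floor, line 9]
Log origin:
  1: emitted by main (line 25)
  2: emitted by derive_floor (line 8)
  3: emitted by fold_scores (line 2)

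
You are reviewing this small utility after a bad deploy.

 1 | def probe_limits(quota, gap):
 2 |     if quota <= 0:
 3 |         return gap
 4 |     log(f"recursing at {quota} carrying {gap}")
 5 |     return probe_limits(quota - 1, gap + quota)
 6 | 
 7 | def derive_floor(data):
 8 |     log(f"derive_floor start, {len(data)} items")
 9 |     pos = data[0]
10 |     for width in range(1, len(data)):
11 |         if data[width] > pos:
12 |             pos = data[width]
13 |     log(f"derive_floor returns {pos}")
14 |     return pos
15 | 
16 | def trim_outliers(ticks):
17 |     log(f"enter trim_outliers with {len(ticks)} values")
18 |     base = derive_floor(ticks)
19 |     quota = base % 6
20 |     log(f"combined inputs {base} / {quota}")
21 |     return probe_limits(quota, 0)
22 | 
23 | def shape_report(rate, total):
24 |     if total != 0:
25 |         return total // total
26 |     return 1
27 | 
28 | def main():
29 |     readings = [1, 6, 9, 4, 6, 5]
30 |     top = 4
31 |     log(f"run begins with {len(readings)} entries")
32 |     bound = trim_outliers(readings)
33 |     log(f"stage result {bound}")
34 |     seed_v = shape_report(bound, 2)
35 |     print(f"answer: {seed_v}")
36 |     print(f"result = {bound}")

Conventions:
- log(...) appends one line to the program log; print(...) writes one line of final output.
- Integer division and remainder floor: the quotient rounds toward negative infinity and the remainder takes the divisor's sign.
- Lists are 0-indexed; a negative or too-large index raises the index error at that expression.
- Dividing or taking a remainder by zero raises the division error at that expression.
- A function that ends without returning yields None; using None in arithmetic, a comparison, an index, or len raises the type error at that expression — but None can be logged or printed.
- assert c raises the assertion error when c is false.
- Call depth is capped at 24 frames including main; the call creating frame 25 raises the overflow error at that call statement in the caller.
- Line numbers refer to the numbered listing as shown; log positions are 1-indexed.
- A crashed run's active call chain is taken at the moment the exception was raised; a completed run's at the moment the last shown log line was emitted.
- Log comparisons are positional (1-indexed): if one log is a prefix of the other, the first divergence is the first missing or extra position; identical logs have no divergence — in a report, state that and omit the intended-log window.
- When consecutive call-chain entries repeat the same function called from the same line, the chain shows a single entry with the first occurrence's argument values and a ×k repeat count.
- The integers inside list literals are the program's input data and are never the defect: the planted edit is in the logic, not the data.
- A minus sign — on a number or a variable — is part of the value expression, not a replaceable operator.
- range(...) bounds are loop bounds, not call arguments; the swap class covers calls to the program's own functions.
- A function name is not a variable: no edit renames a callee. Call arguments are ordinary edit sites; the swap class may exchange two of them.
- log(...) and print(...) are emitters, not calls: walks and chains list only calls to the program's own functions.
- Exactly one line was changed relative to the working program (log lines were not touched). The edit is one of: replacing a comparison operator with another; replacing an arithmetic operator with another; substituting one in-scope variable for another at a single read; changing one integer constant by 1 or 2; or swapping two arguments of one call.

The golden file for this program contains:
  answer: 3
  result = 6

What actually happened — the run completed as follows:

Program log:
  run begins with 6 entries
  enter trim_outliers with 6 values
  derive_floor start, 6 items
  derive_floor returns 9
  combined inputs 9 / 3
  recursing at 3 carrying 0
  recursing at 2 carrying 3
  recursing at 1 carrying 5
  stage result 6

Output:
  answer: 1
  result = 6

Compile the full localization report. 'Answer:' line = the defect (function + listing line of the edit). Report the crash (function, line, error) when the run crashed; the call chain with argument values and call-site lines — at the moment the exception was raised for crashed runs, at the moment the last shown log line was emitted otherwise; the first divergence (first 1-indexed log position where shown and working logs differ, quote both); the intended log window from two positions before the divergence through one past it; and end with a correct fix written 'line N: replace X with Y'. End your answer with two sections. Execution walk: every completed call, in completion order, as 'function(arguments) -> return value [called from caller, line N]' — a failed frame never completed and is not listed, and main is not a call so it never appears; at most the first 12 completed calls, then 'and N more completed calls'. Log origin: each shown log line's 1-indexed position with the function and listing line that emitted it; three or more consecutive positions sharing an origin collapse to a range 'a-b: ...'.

Answer: the defect is in shape_report at line 25.
Key fact: Log streams are identical — the defect surfaces only in the printed output.
Call chain: main.
First divergence: none — the logs agree in full.
Execution walk:
  derive_floor([1, 6, 9, 4, 6, 5]) -> 9  [called from trim_outliers, line 18]
  probe_limits(0, 6) -> 6  [called from probe_limits, line 5]
  probe_limits(1, 5) -> 6  [called from probe_limits, line 5]
  probe_limits(2, 3) -> 6  [called from probe_limits, line 5]
  probe_limits(3, 0) -> 6  [called from trim_outliers, line 21]
  trim_outliers([1, 6, 9, 4, 6, 5]) -> 6  [called from main, line 32]
  shape_report(6, 2) -> 1  [called from main, line 34]
Log origins:
  1: from main, line 31
  2: from trim_outliers, line 17
  3: from derive_floor, line 8
  4: from derive_floor, line 13
  5: from trim_outliers, line 20
  6-8: from probe_limits, line 4
  9: from main, line 33
A correct fix: line 25: replace `total // total` with `rate // total`.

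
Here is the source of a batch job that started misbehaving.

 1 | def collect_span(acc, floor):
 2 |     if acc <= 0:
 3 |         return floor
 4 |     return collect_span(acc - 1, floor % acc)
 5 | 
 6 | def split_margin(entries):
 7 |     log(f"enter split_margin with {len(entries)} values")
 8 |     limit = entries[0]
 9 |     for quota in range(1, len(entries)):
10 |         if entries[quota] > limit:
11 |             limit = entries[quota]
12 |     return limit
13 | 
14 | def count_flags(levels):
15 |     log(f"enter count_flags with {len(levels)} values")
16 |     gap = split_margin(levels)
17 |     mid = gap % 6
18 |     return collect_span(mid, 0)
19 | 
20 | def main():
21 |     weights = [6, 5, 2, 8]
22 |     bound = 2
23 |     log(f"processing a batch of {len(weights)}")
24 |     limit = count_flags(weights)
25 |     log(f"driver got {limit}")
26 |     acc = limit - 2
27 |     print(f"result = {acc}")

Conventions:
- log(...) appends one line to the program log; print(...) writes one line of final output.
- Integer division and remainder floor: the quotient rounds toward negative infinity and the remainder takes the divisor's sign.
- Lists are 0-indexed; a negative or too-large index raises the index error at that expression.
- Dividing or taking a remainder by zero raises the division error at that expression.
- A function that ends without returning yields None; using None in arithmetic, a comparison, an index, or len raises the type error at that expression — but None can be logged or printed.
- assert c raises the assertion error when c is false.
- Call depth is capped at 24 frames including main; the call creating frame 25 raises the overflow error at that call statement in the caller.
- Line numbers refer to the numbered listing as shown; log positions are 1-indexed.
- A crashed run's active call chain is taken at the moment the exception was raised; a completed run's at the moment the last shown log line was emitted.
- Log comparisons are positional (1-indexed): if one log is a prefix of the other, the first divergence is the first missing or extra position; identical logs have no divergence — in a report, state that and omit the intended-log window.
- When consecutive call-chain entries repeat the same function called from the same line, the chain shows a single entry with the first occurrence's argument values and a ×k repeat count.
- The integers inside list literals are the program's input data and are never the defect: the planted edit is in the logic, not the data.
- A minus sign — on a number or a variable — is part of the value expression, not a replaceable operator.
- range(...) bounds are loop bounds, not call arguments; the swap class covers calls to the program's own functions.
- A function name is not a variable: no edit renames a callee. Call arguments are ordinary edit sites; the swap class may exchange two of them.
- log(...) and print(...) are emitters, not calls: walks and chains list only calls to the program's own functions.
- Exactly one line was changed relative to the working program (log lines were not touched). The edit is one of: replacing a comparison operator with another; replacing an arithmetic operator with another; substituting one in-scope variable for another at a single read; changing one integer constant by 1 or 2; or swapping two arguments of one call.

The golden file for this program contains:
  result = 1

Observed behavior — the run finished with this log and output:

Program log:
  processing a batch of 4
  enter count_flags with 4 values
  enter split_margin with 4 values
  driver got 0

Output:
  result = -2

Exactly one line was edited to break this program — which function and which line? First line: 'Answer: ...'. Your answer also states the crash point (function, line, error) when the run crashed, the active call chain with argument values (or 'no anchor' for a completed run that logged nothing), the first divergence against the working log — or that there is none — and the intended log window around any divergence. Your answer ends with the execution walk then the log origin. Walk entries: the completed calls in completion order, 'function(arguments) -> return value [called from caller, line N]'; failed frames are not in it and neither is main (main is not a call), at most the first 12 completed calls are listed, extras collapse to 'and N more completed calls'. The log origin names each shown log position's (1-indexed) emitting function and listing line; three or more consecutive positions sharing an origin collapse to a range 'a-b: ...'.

Answer: the defect is in collect_span at line 4.
The tell: The earliest visible damage is log position 4 — 'driver got 0' rather than the intended 'driver got 3'.
Call chain: main.
First divergence: position 4; shown 'driver got 0' vs intended 'driver got 3'.
Intended log window:
  2: enter count_flags with 4 values
  3: enter split_margin with 4 values
  4: driver got 3
Execution walk:
  split_margin([6, 5, 2, 8]) -> 8  [called from count_flags, line 16]
  collect_span(0, 0) -> 0  [called from collect_span, line 4]
  collect_span(1, 0) -> 0  [called from collect_span, line 4]
  collect_span(2, 0) -> 0  [called from count_flags, line 18]
  count_flags([6, 5, 2, 8]) -> 0  [called from main, line 24]
Log origins:
  1: from main, line 23
  2: from count_flags, line 15
  3: from split_margin, line 7
  4: from main, line 25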